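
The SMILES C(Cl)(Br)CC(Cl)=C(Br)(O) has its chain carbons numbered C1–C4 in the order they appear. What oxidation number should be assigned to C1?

+1

Bonds to more-electronegative neighbours contribute +1 each, bonds to H or metals contribute −1 each, and C–C bonds contribute 0.
C1 has one bond to C (0), one bond to Cl (+1), one bond to H (-1), one bond to Br (+1).
Oxidation state = 0 + 1 − 1 + 1 = +1.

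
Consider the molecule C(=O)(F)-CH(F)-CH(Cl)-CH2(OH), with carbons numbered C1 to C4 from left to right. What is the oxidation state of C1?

Assign +1 per bond to O/N/halogen, −1 per bond to H or an electropositive element, and 0 per bond to carbon.
C1 has one bond to C (0), a double bond to O (2×+1 = +2), one bond to F (+1).
Oxidation state = 0 + 2 + 1 = +3.

+3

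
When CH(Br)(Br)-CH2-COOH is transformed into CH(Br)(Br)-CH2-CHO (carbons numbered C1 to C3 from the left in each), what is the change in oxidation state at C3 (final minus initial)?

Before: C3 has 1 bond to C, 3 bonds to O → oxidation state +3.
After: C3 has 1 bond to C, 1 bond to H, 2 bonds to O → oxidation state +1.
Δ = +1 − (+3) = -2, so this is a reduction at C3.

-2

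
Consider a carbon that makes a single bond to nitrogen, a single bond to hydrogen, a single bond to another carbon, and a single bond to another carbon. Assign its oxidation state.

0

Count +1 for every bond to an atom more electronegative than carbon and −1 for every bond to one less electronegative; C–C bonds are 0.
The carbon has one bond to C (0), one bond to C (0), one bond to H (-1), one bond to N (+1).
Oxidation state = 0 + 0 − 1 + 1 = 0.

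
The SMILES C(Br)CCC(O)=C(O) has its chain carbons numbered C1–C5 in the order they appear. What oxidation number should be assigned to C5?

C5 has a double bond to C (2×0 = 0), one bond to H (-1), one bond to O (+1).
Oxidation state = 0 − 1 + 1 = 0.

0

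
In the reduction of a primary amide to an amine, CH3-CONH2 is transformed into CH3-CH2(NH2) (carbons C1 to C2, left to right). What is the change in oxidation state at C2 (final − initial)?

-4

Before: C2 has 1 bond to C, 2 bonds to O, 1 bond to N → oxidation state +3.
After: C2 has 1 bond to C, 2 bonds to H, 1 bond to N → oxidation state -1.
Δ = -1 − (+3) = -4, so this is a reduction at C2.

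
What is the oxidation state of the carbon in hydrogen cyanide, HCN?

Each bond to a more electronegative atom (O, N, halogen) counts +1, each bond to a less electronegative atom (H, metal, B, Si) counts −1, and each C–C bond counts 0.
The carbon has one bond to H (-1), a triple bond to N (3×+1 = +3).
Oxidation state = -1 + 3 = +2.

+2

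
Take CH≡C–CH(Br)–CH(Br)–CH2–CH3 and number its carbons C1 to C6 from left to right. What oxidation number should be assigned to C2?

Each bond to a more electronegative atom (O, N, halogen) counts +1, each bond to a less electronegative atom (H, metal, B, Si) counts −1, and each C–C bond counts 0.
C2 has a triple bond to C (3×0 = 0), one bond to C (0).
Oxidation state = 0 + 0 = 0.

0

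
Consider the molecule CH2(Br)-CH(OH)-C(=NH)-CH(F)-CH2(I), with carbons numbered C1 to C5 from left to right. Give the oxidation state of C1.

C1 has one bond to C (0), one bond to Br (+1), one bond to H (-1), one bond to H (-1).
Oxidation state = 0 + 1 − 1 − 1 = -1.

-1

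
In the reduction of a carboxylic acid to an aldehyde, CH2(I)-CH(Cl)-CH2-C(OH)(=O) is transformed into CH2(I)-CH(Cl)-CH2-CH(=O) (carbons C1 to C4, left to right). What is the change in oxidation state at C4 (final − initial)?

-2

Before: C4 has 1 bond to C, 3 bonds to O → oxidation state +3.
After: C4 has 1 bond to C, 1 bond to H, 2 bonds to O → oxidation state +1.
Δ = +1 − (+3) = -2, so this is a reduction at C4.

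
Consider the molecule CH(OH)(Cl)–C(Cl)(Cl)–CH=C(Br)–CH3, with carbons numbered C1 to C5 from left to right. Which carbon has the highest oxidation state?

Bonds to more-electronegative neighbours contribute +1 each, bonds to H or metals contribute −1 each, and C–C bonds contribute 0. Tallying each carbon:
C1: 1C, 1H, 1O, 1Cl → 0 − 1 + 1 + 1 = +1
C2: 2C, 2Cl → 0 + 2 = +2
C3: 3C, 1H → 0 − 1 = -1
C4: 3C, 1Br → 0 + 1 = +1
C5: 1C, 3H → 0 − 3 = -3
The most oxidised carbon is C2 at +2.

C2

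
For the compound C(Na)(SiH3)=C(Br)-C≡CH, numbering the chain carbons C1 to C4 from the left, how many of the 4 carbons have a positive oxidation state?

1

Each bond to a more electronegative atom (O, N, halogen) counts +1, each bond to a less electronegative atom (H, metal, B, Si) counts −1, and each C–C bond counts 0. Tallying each carbon:
C1: 2C, 1Na, 1Si → 0 − 1 − 1 = -2
C2: 3C, 1Br → 0 + 1 = +1
C3: 4C → 0 = 0
C4: 3C, 1H → 0 − 1 = -1
1 carbon (C2) meets the condition.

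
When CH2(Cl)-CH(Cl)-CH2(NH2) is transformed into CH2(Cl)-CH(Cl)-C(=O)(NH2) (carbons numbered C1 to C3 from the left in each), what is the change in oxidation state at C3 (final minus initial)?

+4

Before: C3 has 1 bond to C, 2 bonds to H, 1 bond to N → oxidation state -1.
After: C3 has 1 bond to C, 2 bonds to O, 1 bond to N → oxidation state +3.
Δ = +3 − (-1) = +4, so this is an oxidation at C3.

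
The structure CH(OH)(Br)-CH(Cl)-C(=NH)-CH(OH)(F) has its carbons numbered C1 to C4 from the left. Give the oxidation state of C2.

0

C2 has one bond to C (0), one bond to C (0), one bond to Cl (+1), one bond to H (-1).
Oxidation state = 0 + 0 + 1 − 1 = 0.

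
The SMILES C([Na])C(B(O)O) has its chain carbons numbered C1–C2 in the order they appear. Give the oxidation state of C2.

-3

C2 has one bond to C (0), one bond to H (-1), one bond to H (-1), one bond to B (-1).
Oxidation state = 0 − 1 − 1 − 1 = -3.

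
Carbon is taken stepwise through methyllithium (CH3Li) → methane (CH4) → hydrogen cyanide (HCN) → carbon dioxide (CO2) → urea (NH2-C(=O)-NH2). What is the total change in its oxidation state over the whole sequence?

+8

Carbon oxidation states along the series — methyllithium: -4, methane: -4, hydrogen cyanide: +2, carbon dioxide: +4, urea: +4.
Net change = +4 − (-4) = +8.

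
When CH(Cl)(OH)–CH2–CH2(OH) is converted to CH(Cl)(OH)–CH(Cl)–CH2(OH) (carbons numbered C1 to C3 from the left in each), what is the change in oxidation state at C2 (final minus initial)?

+2

Before: C2 has 2 bonds to C, 2 bonds to H → oxidation state -2.
After: C2 has 2 bonds to C, 1 bond to H, 1 bond to Cl → oxidation state 0.
Δ = 0 − (-2) = +2, so this is an oxidation at C2.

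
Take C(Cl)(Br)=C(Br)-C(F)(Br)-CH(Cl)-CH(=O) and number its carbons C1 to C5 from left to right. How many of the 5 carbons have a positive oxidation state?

Tallying each carbon's bonds:
C1: 2C, 1Cl, 1Br → 0 + 1 + 1 = +2
C2: 3C, 1Br → 0 + 1 = +1
C3: 2C, 1F, 1Br → 0 + 1 + 1 = +2
C4: 2C, 1H, 1Cl → 0 − 1 + 1 = 0
C5: 1C, 1H, 2O → 0 − 1 + 2 = +1
4 carbons (C1, C2, C3, C5) meet the condition.

4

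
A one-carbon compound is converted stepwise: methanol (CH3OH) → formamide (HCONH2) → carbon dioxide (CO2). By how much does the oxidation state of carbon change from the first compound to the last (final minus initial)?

Carbon oxidation states along the series — methanol: -2, formamide: +2, carbon dioxide: +4.
Net change = +4 − (-2) = +6.

+6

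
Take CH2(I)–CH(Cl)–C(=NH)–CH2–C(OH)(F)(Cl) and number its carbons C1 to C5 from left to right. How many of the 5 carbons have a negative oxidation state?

2

Each bond to a more electronegative atom (O, N, halogen) counts +1, each bond to a less electronegative atom (H, metal, B, Si) counts −1, and each C–C bond counts 0. Tallying each carbon:
C1: 1C, 2H, 1I → 0 − 2 + 1 = -1
C2: 2C, 1H, 1Cl → 0 − 1 + 1 = 0
C3: 2C, 2N → 0 + 2 = +2
C4: 2C, 2H → 0 − 2 = -2
C5: 1C, 1O, 1F, 1Cl → 0 + 1 + 1 + 1 = +3
2 carbons (C1, C4) meet the condition.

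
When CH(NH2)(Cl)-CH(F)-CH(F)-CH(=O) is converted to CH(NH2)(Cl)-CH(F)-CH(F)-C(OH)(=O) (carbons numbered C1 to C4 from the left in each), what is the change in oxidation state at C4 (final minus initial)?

+2

Before: C4 has 1 bond to C, 1 bond to H, 2 bonds to O → oxidation state +1.
After: C4 has 1 bond to C, 3 bonds to O → oxidation state +3.
Δ = +3 − (+1) = +2, so this is an oxidation at C4.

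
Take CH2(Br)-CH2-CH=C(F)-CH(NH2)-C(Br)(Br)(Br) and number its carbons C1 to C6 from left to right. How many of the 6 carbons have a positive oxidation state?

Each bond to a more electronegative atom (O, N, halogen) counts +1, each bond to a less electronegative atom (H, metal, B, Si) counts −1, and each C–C bond counts 0. Tallying each carbon:
C1: 1C, 2H, 1Br → 0 − 2 + 1 = -1
C2: 2C, 2H → 0 − 2 = -2
C3: 3C, 1H → 0 − 1 = -1
C4: 3C, 1F → 0 + 1 = +1
C5: 2C, 1H, 1N → 0 − 1 + 1 = 0
C6: 1C, 3Br → 0 + 3 = +3
2 carbons (C4, C6) meet the condition.

2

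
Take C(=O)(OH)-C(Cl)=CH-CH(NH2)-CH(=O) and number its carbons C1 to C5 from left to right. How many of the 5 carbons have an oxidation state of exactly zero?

Tallying each carbon's bonds:
C1: 1C, 3O → 0 + 3 = +3
C2: 3C, 1Cl → 0 + 1 = +1
C3: 3C, 1H → 0 − 1 = -1
C4: 2C, 1H, 1N → 0 − 1 + 1 = 0
C5: 1C, 1H, 2O → 0 − 1 + 2 = +1
1 carbon (C4) meets the condition.

1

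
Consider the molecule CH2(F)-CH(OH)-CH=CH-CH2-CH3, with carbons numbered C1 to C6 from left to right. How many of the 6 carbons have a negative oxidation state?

Bonds to more-electronegative neighbours contribute +1 each, bonds to H or metals contribute −1 each, and C–C bonds contribute 0. Tallying each carbon:
C1: 1C, 2H, 1F → 0 − 2 + 1 = -1
C2: 2C, 1H, 1O → 0 − 1 + 1 = 0
C3: 3C, 1H → 0 − 1 = -1
C4: 3C, 1H → 0 − 1 = -1
C5: 2C, 2H → 0 − 2 = -2
C6: 1C, 3H → 0 − 3 = -3
5 carbons (C1, C3, C4, C5, C6) meet the condition.

5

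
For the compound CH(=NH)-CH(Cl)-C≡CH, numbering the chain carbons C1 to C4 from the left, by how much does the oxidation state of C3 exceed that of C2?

0

C3: 4C → 0 = 0
C2: 2C, 1H, 1Cl → 0 − 1 + 1 = 0
Difference: 0 − (0) = 0.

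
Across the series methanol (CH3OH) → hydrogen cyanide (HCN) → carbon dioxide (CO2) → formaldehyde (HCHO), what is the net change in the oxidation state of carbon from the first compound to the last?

+2

Carbon oxidation states along the series — methanol: -2, hydrogen cyanide: +2, carbon dioxide: +4, formaldehyde: 0.
Net change = 0 − (-2) = +2.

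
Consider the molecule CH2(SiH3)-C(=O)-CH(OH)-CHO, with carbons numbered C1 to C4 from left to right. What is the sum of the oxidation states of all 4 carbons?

0

Each bond to a more electronegative atom (O, N, halogen) counts +1, each bond to a less electronegative atom (H, metal, B, Si) counts −1, and each C–C bond counts 0. Tallying each carbon:
C1: 1C, 2H, 1Si → 0 − 2 − 1 = -3
C2: 2C, 2O → 0 + 2 = +2
C3: 2C, 1H, 1O → 0 − 1 + 1 = 0
C4: 1C, 1H, 2O → 0 − 1 + 2 = +1
Sum = -3 + 2 + 0 + 1 = 0.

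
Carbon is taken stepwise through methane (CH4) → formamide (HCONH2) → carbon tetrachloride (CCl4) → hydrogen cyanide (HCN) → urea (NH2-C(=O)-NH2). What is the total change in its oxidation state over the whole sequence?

Carbon oxidation states along the series — methane: -4, formamide: +2, carbon tetrachloride: +4, hydrogen cyanide: +2, urea: +4.
Net change = +4 − (-4) = +8.

+8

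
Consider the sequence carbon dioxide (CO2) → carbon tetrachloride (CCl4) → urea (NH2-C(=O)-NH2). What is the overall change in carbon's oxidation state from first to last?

0

Carbon oxidation states along the series — carbon dioxide: +4, carbon tetrachloride: +4, urea: +4.
Net change = +4 − (+4) = 0.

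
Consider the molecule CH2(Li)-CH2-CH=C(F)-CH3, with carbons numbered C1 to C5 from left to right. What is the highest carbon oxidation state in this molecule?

+1

Tallying each carbon's bonds:
C1: 1C, 2H, 1Li → 0 − 2 − 1 = -3
C2: 2C, 2H → 0 − 2 = -2
C3: 3C, 1H → 0 − 1 = -1
C4: 3C, 1F → 0 + 1 = +1
C5: 1C, 3H → 0 − 3 = -3
The highest value is +1.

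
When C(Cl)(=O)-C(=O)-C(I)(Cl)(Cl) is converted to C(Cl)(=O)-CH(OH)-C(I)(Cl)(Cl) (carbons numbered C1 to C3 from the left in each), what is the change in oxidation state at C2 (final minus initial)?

-2

Before: C2 has 2 bonds to C, 2 bonds to O → oxidation state +2.
After: C2 has 2 bonds to C, 1 bond to H, 1 bond to O → oxidation state 0.
Δ = 0 − (+2) = -2, so this is a reduction at C2.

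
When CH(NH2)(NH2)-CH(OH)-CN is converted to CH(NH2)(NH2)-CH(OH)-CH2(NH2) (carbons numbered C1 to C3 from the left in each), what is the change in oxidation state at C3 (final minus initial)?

Before: C3 has 1 bond to C, 3 bonds to N → oxidation state +3.
After: C3 has 1 bond to C, 2 bonds to H, 1 bond to N → oxidation state -1.
Δ = -1 − (+3) = -4, so this is a reduction at C3.

-4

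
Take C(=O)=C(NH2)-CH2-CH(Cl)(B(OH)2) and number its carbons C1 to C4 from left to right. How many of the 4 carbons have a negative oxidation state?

Assign +1 per bond to O/N/halogen, −1 per bond to H or an electropositive element, and 0 per bond to carbon. Tallying each carbon:
C1: 2C, 2O → 0 + 2 = +2
C2: 3C, 1N → 0 + 1 = +1
C3: 2C, 2H → 0 − 2 = -2
C4: 1C, 1H, 1Cl, 1B → 0 − 1 + 1 − 1 = -1
2 carbons (C3, C4) meet the condition.

2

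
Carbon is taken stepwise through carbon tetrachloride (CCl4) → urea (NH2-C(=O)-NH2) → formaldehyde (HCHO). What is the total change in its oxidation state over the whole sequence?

Carbon oxidation states along the series — carbon tetrachloride: +4, urea: +4, formaldehyde: 0.
Net change = 0 − (+4) = -4.

-4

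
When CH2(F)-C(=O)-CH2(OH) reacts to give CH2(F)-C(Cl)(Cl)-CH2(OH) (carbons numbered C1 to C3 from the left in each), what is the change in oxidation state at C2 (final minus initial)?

0

Before: C2 has 2 bonds to C, 2 bonds to O → oxidation state +2.
After: C2 has 2 bonds to C, 2 bonds to Cl → oxidation state +2.
Δ = +2 − (+2) = 0, so no net redox change at C2.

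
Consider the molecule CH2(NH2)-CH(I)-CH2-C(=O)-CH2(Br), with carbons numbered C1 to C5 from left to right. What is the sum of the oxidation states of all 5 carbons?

Tallying each carbon's bonds:
C1: 1C, 2H, 1N → 0 − 2 + 1 = -1
C2: 2C, 1H, 1I → 0 − 1 + 1 = 0
C3: 2C, 2H → 0 − 2 = -2
C4: 2C, 2O → 0 + 2 = +2
C5: 1C, 2H, 1Br → 0 − 2 + 1 = -1
Sum = -1 + 0 − 2 + 2 − 1 = -2.

-2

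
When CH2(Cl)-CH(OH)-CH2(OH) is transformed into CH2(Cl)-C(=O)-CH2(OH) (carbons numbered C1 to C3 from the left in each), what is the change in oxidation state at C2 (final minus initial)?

+2

Before: C2 has 2 bonds to C, 1 bond to H, 1 bond to O → oxidation state 0.
After: C2 has 2 bonds to C, 2 bonds to O → oxidation state +2.
Δ = +2 − (0) = +2, so this is an oxidation at C2.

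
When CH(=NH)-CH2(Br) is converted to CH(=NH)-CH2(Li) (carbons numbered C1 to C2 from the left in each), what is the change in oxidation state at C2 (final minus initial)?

Before: C2 has 1 bond to C, 2 bonds to H, 1 bond to Br → oxidation state -1.
After: C2 has 1 bond to C, 2 bonds to H, 1 bond to Li → oxidation state -3.
Δ = -3 − (-1) = -2, so this is a reduction at C2.

-2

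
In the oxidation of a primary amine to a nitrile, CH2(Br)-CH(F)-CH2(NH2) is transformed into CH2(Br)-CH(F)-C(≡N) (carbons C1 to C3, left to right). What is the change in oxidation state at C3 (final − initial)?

Before: C3 has 1 bond to C, 2 bonds to H, 1 bond to N → oxidation state -1.
After: C3 has 1 bond to C, 3 bonds to N → oxidation state +3.
Δ = +3 − (-1) = +4, so this is an oxidation at C3.

+4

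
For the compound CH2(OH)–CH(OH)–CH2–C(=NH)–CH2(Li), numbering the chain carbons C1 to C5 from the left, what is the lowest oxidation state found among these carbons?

Assign +1 per bond to O/N/halogen, −1 per bond to H or an electropositive element, and 0 per bond to carbon. Tallying each carbon:
C1: 1C, 2H, 1O → 0 − 2 + 1 = -1
C2: 2C, 1H, 1O → 0 − 1 + 1 = 0
C3: 2C, 2H → 0 − 2 = -2
C4: 2C, 2N → 0 + 2 = +2
C5: 1C, 2H, 1Li → 0 − 2 − 1 = -3
The lowest value is -3.

-3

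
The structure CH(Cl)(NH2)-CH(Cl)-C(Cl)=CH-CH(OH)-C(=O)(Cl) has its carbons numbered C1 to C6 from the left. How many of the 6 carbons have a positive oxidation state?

Count +1 for every bond to an atom more electronegative than carbon and −1 for every bond to one less electronegative; C–C bonds are 0. Tallying each carbon:
C1: 1C, 1H, 1N, 1Cl → 0 − 1 + 1 + 1 = +1
C2: 2C, 1H, 1Cl → 0 − 1 + 1 = 0
C3: 3C, 1Cl → 0 + 1 = +1
C4: 3C, 1H → 0 − 1 = -1
C5: 2C, 1H, 1O → 0 − 1 + 1 = 0
C6: 1C, 2O, 1Cl → 0 + 2 + 1 = +3
3 carbons (C1, C3, C6) meet the condition.

3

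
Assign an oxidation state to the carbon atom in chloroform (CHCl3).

Assign +1 per bond to O/N/halogen, −1 per bond to H or an electropositive element, and 0 per bond to carbon.
The carbon has one bond to H (-1), one bond to Cl (+1), one bond to Cl (+1), one bond to Cl (+1).
Oxidation state = -1 + 1 + 1 + 1 = +2.

+2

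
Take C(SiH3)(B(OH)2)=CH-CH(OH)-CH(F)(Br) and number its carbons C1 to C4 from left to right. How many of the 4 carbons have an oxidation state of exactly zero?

Each bond to a more electronegative atom (O, N, halogen) counts +1, each bond to a less electronegative atom (H, metal, B, Si) counts −1, and each C–C bond counts 0. Tallying each carbon:
C1: 2C, 1B, 1Si → 0 − 1 − 1 = -2
C2: 3C, 1H → 0 − 1 = -1
C3: 2C, 1H, 1O → 0 − 1 + 1 = 0
C4: 1C, 1H, 1F, 1Br → 0 − 1 + 1 + 1 = +1
1 carbon (C3) meets the condition.

1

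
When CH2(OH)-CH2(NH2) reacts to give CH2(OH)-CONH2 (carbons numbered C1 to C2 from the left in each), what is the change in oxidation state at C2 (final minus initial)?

+4

Before: C2 has 1 bond to C, 2 bonds to H, 1 bond to N → oxidation state -1.
After: C2 has 1 bond to C, 2 bonds to O, 1 bond to N → oxidation state +3.
Δ = +3 − (-1) = +4, so this is an oxidation at C2.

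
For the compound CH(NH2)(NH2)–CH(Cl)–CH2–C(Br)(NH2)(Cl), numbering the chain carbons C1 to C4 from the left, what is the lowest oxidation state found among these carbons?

-2

Assign +1 per bond to O/N/halogen, −1 per bond to H or an electropositive element, and 0 per bond to carbon. Tallying each carbon:
C1: 1C, 1H, 2N → 0 − 1 + 2 = +1
C2: 2C, 1H, 1Cl → 0 − 1 + 1 = 0
C3: 2C, 2H → 0 − 2 = -2
C4: 1C, 1N, 1Cl, 1Br → 0 + 1 + 1 + 1 = +3
The lowest value is -2.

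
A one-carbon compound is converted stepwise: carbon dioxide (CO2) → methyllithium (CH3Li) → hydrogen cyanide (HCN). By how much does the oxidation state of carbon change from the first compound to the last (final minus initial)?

Carbon oxidation states along the series — carbon dioxide: +4, methyllithium: -4, hydrogen cyanide: +2.
Net change = +2 − (+4) = -2.

-2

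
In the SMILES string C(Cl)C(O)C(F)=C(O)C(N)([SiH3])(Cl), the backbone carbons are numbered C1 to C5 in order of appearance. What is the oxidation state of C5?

C5 has one bond to C (0), one bond to N (+1), one bond to Si (-1), one bond to Cl (+1).
Oxidation state = 0 + 1 − 1 + 1 = +1.

+1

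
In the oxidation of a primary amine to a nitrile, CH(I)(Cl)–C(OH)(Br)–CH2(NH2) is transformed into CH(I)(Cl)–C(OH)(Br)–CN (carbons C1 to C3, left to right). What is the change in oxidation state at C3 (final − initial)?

Before: C3 has 1 bond to C, 2 bonds to H, 1 bond to N → oxidation state -1.
After: C3 has 1 bond to C, 3 bonds to N → oxidation state +3.
Δ = +3 − (-1) = +4, so this is an oxidation at C3.

+4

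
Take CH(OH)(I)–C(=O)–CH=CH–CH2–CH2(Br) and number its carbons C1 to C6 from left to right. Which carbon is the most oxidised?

C2

Tallying each carbon's bonds:
C1: 1C, 1H, 1O, 1I → 0 − 1 + 1 + 1 = +1
C2: 2C, 2O → 0 + 2 = +2
C3: 3C, 1H → 0 − 1 = -1
C4: 3C, 1H → 0 − 1 = -1
C5: 2C, 2H → 0 − 2 = -2
C6: 1C, 2H, 1Br → 0 − 2 + 1 = -1
The most oxidised carbon is C2 at +2.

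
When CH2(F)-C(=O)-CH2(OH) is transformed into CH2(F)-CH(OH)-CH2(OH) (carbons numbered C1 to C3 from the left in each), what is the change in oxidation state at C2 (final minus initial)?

Before: C2 has 2 bonds to C, 2 bonds to O → oxidation state +2.
After: C2 has 2 bonds to C, 1 bond to H, 1 bond to O → oxidation state 0.
Δ = 0 − (+2) = -2, so this is a reduction at C2.

-2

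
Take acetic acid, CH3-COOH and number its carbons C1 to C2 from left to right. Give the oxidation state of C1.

C1 has one bond to H (-1), one bond to H (-1), one bond to H (-1), one bond to C (0).
Oxidation state = -1 − 1 − 1 + 0 = -3.

-3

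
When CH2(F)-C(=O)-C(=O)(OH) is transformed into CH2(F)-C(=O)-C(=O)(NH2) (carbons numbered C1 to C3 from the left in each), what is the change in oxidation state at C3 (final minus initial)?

Before: C3 has 1 bond to C, 3 bonds to O → oxidation state +3.
After: C3 has 1 bond to C, 2 bonds to O, 1 bond to N → oxidation state +3.
Δ = +3 − (+3) = 0, so no net redox change at C3.

0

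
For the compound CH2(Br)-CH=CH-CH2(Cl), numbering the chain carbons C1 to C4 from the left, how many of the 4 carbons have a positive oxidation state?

Assign +1 per bond to O/N/halogen, −1 per bond to H or an electropositive element, and 0 per bond to carbon. Tallying each carbon:
C1: 1C, 2H, 1Br → 0 − 2 + 1 = -1
C2: 3C, 1H → 0 − 1 = -1
C3: 3C, 1H → 0 − 1 = -1
C4: 1C, 2H, 1Cl → 0 − 2 + 1 = -1
0 carbons meet the condition.

0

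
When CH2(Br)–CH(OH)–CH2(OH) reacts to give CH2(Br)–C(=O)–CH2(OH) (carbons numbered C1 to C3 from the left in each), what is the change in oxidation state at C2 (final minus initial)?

+2

Before: C2 has 2 bonds to C, 1 bond to H, 1 bond to O → oxidation state 0.
After: C2 has 2 bonds to C, 2 bonds to O → oxidation state +2.
Δ = +2 − (0) = +2, so this is an oxidation at C2.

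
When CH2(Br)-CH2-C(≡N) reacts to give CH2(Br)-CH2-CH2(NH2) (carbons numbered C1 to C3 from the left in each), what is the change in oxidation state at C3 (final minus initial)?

-4

Before: C3 has 1 bond to C, 3 bonds to N → oxidation state +3.
After: C3 has 1 bond to C, 2 bonds to H, 1 bond to N → oxidation state -1.
Δ = -1 − (+3) = -4, so this is a reduction at C3.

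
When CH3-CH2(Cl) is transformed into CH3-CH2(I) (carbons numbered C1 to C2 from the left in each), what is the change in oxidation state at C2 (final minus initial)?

Before: C2 has 1 bond to C, 2 bonds to H, 1 bond to Cl → oxidation state -1.
After: C2 has 1 bond to C, 2 bonds to H, 1 bond to I → oxidation state -1.
Δ = -1 − (-1) = 0, so no net redox change at C2.

0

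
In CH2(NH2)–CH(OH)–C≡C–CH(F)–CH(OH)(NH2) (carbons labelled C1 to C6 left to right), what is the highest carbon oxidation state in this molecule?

Assign +1 per bond to O/N/halogen, −1 per bond to H or an electropositive element, and 0 per bond to carbon. Tallying each carbon:
C1: 1C, 2H, 1N → 0 − 2 + 1 = -1
C2: 2C, 1H, 1O → 0 − 1 + 1 = 0
C3: 4C → 0 = 0
C4: 4C → 0 = 0
C5: 2C, 1H, 1F → 0 − 1 + 1 = 0
C6: 1C, 1H, 1O, 1N → 0 − 1 + 1 + 1 = +1
The highest value is +1.

+1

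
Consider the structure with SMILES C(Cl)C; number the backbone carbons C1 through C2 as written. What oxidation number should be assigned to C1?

C1 has one bond to C (0), one bond to H (-1), one bond to H (-1), one bond to Cl (+1).
Oxidation state = 0 − 1 − 1 + 1 = -1.

-1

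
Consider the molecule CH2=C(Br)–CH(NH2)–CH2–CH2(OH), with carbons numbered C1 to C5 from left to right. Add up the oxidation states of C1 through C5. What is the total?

Bonds to more-electronegative neighbours contribute +1 each, bonds to H or metals contribute −1 each, and C–C bonds contribute 0. Tallying each carbon:
C1: 2C, 2H → 0 − 2 = -2
C2: 3C, 1Br → 0 + 1 = +1
C3: 2C, 1H, 1N → 0 − 1 + 1 = 0
C4: 2C, 2H → 0 − 2 = -2
C5: 1C, 2H, 1O → 0 − 2 + 1 = -1
Sum = -2 + 1 + 0 − 2 − 1 = -4.

-4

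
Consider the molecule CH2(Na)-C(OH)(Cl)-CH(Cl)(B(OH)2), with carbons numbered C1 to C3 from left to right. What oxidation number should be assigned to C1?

C1 has one bond to C (0), one bond to Na (-1), one bond to H (-1), one bond to H (-1).
Oxidation state = 0 − 1 − 1 − 1 = -3.

-3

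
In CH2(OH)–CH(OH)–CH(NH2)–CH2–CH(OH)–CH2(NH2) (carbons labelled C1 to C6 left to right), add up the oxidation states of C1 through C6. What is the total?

-4

Assign +1 per bond to O/N/halogen, −1 per bond to H or an electropositive element, and 0 per bond to carbon. Tallying each carbon:
C1: 1C, 2H, 1O → 0 − 2 + 1 = -1
C2: 2C, 1H, 1O → 0 − 1 + 1 = 0
C3: 2C, 1H, 1N → 0 − 1 + 1 = 0
C4: 2C, 2H → 0 − 2 = -2
C5: 2C, 1H, 1O → 0 − 1 + 1 = 0
C6: 1C, 2H, 1N → 0 − 2 + 1 = -1
Sum = -1 + 0 + 0 − 2 + 0 − 1 = -4.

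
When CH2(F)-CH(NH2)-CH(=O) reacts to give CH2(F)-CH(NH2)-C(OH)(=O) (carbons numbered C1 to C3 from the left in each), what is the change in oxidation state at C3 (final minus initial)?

Before: C3 has 1 bond to C, 1 bond to H, 2 bonds to O → oxidation state +1.
After: C3 has 1 bond to C, 3 bonds to O → oxidation state +3.
Δ = +3 − (+1) = +2, so this is an oxidation at C3.

+2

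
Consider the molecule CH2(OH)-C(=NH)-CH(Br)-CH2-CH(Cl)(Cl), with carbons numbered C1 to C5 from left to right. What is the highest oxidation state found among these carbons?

Tallying each carbon's bonds:
C1: 1C, 2H, 1O → 0 − 2 + 1 = -1
C2: 2C, 2N → 0 + 2 = +2
C3: 2C, 1H, 1Br → 0 − 1 + 1 = 0
C4: 2C, 2H → 0 − 2 = -2
C5: 1C, 1H, 2Cl → 0 − 1 + 2 = +1
The highest value is +2.

+2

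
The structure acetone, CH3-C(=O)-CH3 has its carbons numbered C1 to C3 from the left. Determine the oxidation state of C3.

Each bond to a more electronegative atom (O, N, halogen) counts +1, each bond to a less electronegative atom (H, metal, B, Si) counts −1, and each C–C bond counts 0.
C3 has one bond to H (-1), one bond to H (-1), one bond to H (-1), one bond to C (0).
Oxidation state = -1 − 1 − 1 + 0 = -3.

-3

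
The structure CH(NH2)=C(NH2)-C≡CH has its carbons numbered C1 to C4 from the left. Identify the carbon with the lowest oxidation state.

C4

Tallying each carbon's bonds:
C1: 2C, 1H, 1N → 0 − 1 + 1 = 0
C2: 3C, 1N → 0 + 1 = +1
C3: 4C → 0 = 0
C4: 3C, 1H → 0 − 1 = -1
The most reduced carbon is C4 at -1.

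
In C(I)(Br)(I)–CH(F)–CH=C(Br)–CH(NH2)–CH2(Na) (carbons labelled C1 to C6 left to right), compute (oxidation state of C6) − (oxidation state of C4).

-4

C6: 1C, 2H, 1Na → 0 − 2 − 1 = -3
C4: 3C, 1Br → 0 + 1 = +1
Difference: -3 − (+1) = -4.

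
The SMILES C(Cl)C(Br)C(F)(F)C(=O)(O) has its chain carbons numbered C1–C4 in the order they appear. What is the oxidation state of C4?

Count +1 for every bond to an atom more electronegative than carbon and −1 for every bond to one less electronegative; C–C bonds are 0.
C4 has one bond to C (0), a double bond to O (2×+1 = +2), one bond to O (+1).
Oxidation state = 0 + 2 + 1 = +3.

+3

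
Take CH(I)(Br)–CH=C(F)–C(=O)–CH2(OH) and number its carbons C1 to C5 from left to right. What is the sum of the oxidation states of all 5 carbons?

+2

Tallying each carbon's bonds:
C1: 1C, 1H, 1Br, 1I → 0 − 1 + 1 + 1 = +1
C2: 3C, 1H → 0 − 1 = -1
C3: 3C, 1F → 0 + 1 = +1
C4: 2C, 2O → 0 + 2 = +2
C5: 1C, 2H, 1O → 0 − 2 + 1 = -1
Sum = +1 − 1 + 1 + 2 − 1 = +2.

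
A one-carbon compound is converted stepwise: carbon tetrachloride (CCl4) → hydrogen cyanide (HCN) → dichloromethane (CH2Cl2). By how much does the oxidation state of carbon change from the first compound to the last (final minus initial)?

-4

Carbon oxidation states along the series — carbon tetrachloride: +4, hydrogen cyanide: +2, dichloromethane: 0.
Net change = 0 − (+4) = -4.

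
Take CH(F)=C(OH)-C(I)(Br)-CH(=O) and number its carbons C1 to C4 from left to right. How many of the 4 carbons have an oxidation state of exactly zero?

1

Assign +1 per bond to O/N/halogen, −1 per bond to H or an electropositive element, and 0 per bond to carbon. Tallying each carbon:
C1: 2C, 1H, 1F → 0 − 1 + 1 = 0
C2: 3C, 1O → 0 + 1 = +1
C3: 2C, 1Br, 1I → 0 + 1 + 1 = +2
C4: 1C, 1H, 2O → 0 − 1 + 2 = +1
1 carbon (C1) meets the condition.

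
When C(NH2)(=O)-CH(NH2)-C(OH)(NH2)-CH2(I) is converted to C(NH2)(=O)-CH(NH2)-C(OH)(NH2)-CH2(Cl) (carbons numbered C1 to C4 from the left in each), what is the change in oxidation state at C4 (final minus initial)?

Before: C4 has 1 bond to C, 2 bonds to H, 1 bond to I → oxidation state -1.
After: C4 has 1 bond to C, 2 bonds to H, 1 bond to Cl → oxidation state -1.
Δ = -1 − (-1) = 0, so no net redox change at C4.

0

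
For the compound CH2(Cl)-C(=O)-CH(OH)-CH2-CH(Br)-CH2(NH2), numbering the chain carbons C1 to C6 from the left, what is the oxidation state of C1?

-1

C1 has one bond to C (0), one bond to H (-1), one bond to Cl (+1), one bond to H (-1).
Oxidation state = 0 − 1 + 1 − 1 = -1.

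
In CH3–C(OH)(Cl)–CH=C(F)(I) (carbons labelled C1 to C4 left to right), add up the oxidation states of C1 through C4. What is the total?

Tallying each carbon's bonds:
C1: 1C, 3H → 0 − 3 = -3
C2: 2C, 1O, 1Cl → 0 + 1 + 1 = +2
C3: 3C, 1H → 0 − 1 = -1
C4: 2C, 1F, 1I → 0 + 1 + 1 = +2
Sum = -3 + 2 − 1 + 2 = 0.

0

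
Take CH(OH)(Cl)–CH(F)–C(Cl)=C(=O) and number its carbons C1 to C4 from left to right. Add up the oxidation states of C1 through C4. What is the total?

+4

Tallying each carbon's bonds:
C1: 1C, 1H, 1O, 1Cl → 0 − 1 + 1 + 1 = +1
C2: 2C, 1H, 1F → 0 − 1 + 1 = 0
C3: 3C, 1Cl → 0 + 1 = +1
C4: 2C, 2O → 0 + 2 = +2
Sum = +1 + 0 + 1 + 2 = +4.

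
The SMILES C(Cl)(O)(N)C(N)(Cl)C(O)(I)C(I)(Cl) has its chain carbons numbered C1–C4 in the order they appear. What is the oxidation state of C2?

Each bond to a more electronegative atom (O, N, halogen) counts +1, each bond to a less electronegative atom (H, metal, B, Si) counts −1, and each C–C bond counts 0.
C2 has one bond to C (0), one bond to C (0), one bond to N (+1), one bond to Cl (+1).
Oxidation state = 0 + 0 + 1 + 1 = +2.

+2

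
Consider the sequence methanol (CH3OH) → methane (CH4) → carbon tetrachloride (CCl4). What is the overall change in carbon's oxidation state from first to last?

Carbon oxidation states along the series — methanol: -2, methane: -4, carbon tetrachloride: +4.
Net change = +4 − (-2) = +6.

+6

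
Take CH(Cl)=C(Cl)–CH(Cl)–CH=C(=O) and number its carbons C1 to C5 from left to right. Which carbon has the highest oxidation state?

C5

Each bond to a more electronegative atom (O, N, halogen) counts +1, each bond to a less electronegative atom (H, metal, B, Si) counts −1, and each C–C bond counts 0. Tallying each carbon:
C1: 2C, 1H, 1Cl → 0 − 1 + 1 = 0
C2: 3C, 1Cl → 0 + 1 = +1
C3: 2C, 1H, 1Cl → 0 − 1 + 1 = 0
C4: 3C, 1H → 0 − 1 = -1
C5: 2C, 2O → 0 + 2 = +2
The most oxidised carbon is C5 at +2.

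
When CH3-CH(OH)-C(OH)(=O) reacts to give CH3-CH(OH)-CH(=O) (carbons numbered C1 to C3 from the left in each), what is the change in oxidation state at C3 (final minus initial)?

Before: C3 has 1 bond to C, 3 bonds to O → oxidation state +3.
After: C3 has 1 bond to C, 1 bond to H, 2 bonds to O → oxidation state +1.
Δ = +1 − (+3) = -2, so this is a reduction at C3.

-2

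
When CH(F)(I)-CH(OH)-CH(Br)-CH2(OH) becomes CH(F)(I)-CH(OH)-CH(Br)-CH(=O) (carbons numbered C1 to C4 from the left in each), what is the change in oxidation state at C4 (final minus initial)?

+2

Before: C4 has 1 bond to C, 2 bonds to H, 1 bond to O → oxidation state -1.
After: C4 has 1 bond to C, 1 bond to H, 2 bonds to O → oxidation state +1.
Δ = +1 − (-1) = +2, so this is an oxidation at C4.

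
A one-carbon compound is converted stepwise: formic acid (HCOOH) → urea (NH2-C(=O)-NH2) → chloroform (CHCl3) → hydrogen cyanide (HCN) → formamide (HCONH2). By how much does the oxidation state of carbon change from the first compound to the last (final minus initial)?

Carbon oxidation states along the series — formic acid: +2, urea: +4, chloroform: +2, hydrogen cyanide: +2, formamide: +2.
Net change = +2 − (+2) = 0.

0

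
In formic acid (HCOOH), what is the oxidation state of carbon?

Count +1 for every bond to an atom more electronegative than carbon and −1 for every bond to one less electronegative; C–C bonds are 0.
The carbon has one bond to H (-1), a double bond to O (2×+1 = +2), one bond to O (+1).
Oxidation state = -1 + 2 + 1 = +2.

+2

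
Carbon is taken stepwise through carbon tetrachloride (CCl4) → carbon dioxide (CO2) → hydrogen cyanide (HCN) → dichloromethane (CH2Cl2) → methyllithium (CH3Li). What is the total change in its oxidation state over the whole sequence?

Carbon oxidation states along the series — carbon tetrachloride: +4, carbon dioxide: +4, hydrogen cyanide: +2, dichloromethane: 0, methyllithium: -4.
Net change = -4 − (+4) = -8.

-8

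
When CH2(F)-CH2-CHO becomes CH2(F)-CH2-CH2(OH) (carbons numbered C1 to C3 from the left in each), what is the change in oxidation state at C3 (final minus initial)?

-2

Before: C3 has 1 bond to C, 1 bond to H, 2 bonds to O → oxidation state +1.
After: C3 has 1 bond to C, 2 bonds to H, 1 bond to O → oxidation state -1.
Δ = -1 − (+1) = -2, so this is a reduction at C3.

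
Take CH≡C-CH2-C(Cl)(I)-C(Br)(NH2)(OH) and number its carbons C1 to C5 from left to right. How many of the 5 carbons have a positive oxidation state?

Tallying each carbon's bonds:
C1: 3C, 1H → 0 − 1 = -1
C2: 4C → 0 = 0
C3: 2C, 2H → 0 − 2 = -2
C4: 2C, 1Cl, 1I → 0 + 1 + 1 = +2
C5: 1C, 1O, 1N, 1Br → 0 + 1 + 1 + 1 = +3
2 carbons (C4, C5) meet the condition.

2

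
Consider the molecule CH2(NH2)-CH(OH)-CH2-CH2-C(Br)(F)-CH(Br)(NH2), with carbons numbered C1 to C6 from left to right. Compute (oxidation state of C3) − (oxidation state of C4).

C3: 2C, 2H → 0 − 2 = -2
C4: 2C, 2H → 0 − 2 = -2
Difference: -2 − (-2) = 0.

0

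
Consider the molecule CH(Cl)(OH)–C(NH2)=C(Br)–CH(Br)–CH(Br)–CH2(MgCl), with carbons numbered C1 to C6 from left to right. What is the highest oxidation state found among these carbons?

Tallying each carbon's bonds:
C1: 1C, 1H, 1O, 1Cl → 0 − 1 + 1 + 1 = +1
C2: 3C, 1N → 0 + 1 = +1
C3: 3C, 1Br → 0 + 1 = +1
C4: 2C, 1H, 1Br → 0 − 1 + 1 = 0
C5: 2C, 1H, 1Br → 0 − 1 + 1 = 0
C6: 1C, 2H, 1Mg → 0 − 2 − 1 = -3
The highest value is +1.

+1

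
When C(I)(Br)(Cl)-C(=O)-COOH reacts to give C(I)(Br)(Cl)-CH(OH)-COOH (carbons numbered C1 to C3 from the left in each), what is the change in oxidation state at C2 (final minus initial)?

-2

Before: C2 has 2 bonds to C, 2 bonds to O → oxidation state +2.
After: C2 has 2 bonds to C, 1 bond to H, 1 bond to O → oxidation state 0.
Δ = 0 − (+2) = -2, so this is a reduction at C2.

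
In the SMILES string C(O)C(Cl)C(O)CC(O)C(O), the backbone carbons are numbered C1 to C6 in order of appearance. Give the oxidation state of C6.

Each bond to a more electronegative atom (O, N, halogen) counts +1, each bond to a less electronegative atom (H, metal, B, Si) counts −1, and each C–C bond counts 0.
C6 has one bond to C (0), one bond to O (+1), one bond to H (-1), one bond to H (-1).
Oxidation state = 0 + 1 − 1 − 1 = -1.

-1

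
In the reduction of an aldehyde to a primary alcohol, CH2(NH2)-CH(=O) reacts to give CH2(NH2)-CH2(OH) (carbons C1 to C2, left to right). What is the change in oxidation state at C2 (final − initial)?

Before: C2 has 1 bond to C, 1 bond to H, 2 bonds to O → oxidation state +1.
After: C2 has 1 bond to C, 2 bonds to H, 1 bond to O → oxidation state -1.
Δ = -1 − (+1) = -2, so this is a reduction at C2.

-2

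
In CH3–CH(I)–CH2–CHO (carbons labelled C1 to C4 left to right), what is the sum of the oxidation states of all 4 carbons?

-4

Tallying each carbon's bonds:
C1: 1C, 3H → 0 − 3 = -3
C2: 2C, 1H, 1I → 0 − 1 + 1 = 0
C3: 2C, 2H → 0 − 2 = -2
C4: 1C, 1H, 2O → 0 − 1 + 2 = +1
Sum = -3 + 0 − 2 + 1 = -4.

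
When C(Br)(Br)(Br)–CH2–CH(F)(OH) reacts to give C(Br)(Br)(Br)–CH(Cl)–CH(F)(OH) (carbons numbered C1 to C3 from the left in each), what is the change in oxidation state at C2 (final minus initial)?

Before: C2 has 2 bonds to C, 2 bonds to H → oxidation state -2.
After: C2 has 2 bonds to C, 1 bond to H, 1 bond to Cl → oxidation state 0.
Δ = 0 − (-2) = +2, so this is an oxidation at C2.

+2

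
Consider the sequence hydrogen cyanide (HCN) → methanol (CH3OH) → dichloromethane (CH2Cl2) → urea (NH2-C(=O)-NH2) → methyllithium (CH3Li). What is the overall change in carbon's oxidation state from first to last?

Carbon oxidation states along the series — hydrogen cyanide: +2, methanol: -2, dichloromethane: 0, urea: +4, methyllithium: -4.
Net change = -4 − (+2) = -6.

-6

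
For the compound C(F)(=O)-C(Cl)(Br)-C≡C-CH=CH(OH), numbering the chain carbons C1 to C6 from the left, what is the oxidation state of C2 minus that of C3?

C2: 2C, 1Cl, 1Br → 0 + 1 + 1 = +2
C3: 4C → 0 = 0
Difference: +2 − (0) = +2.

+2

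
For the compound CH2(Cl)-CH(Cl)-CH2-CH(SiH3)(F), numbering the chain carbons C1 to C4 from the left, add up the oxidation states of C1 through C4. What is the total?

-4

Tallying each carbon's bonds:
C1: 1C, 2H, 1Cl → 0 − 2 + 1 = -1
C2: 2C, 1H, 1Cl → 0 − 1 + 1 = 0
C3: 2C, 2H → 0 − 2 = -2
C4: 1C, 1H, 1F, 1Si → 0 − 1 + 1 − 1 = -1
Sum = -1 + 0 − 2 − 1 = -4.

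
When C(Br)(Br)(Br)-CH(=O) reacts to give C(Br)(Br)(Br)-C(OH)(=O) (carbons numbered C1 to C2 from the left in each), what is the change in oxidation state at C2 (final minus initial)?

Before: C2 has 1 bond to C, 1 bond to H, 2 bonds to O → oxidation state +1.
After: C2 has 1 bond to C, 3 bonds to O → oxidation state +3.
Δ = +3 − (+1) = +2, so this is an oxidation at C2.

+2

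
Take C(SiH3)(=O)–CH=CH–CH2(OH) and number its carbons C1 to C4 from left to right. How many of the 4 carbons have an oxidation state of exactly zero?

0

Tallying each carbon's bonds:
C1: 1C, 2O, 1Si → 0 + 2 − 1 = +1
C2: 3C, 1H → 0 − 1 = -1
C3: 3C, 1H → 0 − 1 = -1
C4: 1C, 2H, 1O → 0 − 2 + 1 = -1
0 carbons meet the condition.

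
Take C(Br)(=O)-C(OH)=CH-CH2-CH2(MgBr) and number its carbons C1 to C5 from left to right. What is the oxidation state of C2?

+1

Bonds to more-electronegative neighbours contribute +1 each, bonds to H or metals contribute −1 each, and C–C bonds contribute 0.
C2 has one bond to C (0), a double bond to C (2×0 = 0), one bond to O (+1).
Oxidation state = 0 + 0 + 1 = +1.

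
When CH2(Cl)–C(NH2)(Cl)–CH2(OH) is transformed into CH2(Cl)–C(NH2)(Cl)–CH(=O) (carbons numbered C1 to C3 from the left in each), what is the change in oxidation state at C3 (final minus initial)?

Before: C3 has 1 bond to C, 2 bonds to H, 1 bond to O → oxidation state -1.
After: C3 has 1 bond to C, 1 bond to H, 2 bonds to O → oxidation state +1.
Δ = +1 − (-1) = +2, so this is an oxidation at C3.

+2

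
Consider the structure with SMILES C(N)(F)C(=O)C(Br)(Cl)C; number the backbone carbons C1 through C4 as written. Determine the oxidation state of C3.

+2

Count +1 for every bond to an atom more electronegative than carbon and −1 for every bond to one less electronegative; C–C bonds are 0.
C3 has one bond to C (0), one bond to C (0), one bond to Br (+1), one bond to Cl (+1).
Oxidation state = 0 + 0 + 1 + 1 = +2.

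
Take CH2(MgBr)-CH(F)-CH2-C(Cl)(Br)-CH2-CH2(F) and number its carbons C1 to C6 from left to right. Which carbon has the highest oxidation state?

C4

Tallying each carbon's bonds:
C1: 1C, 2H, 1Mg → 0 − 2 − 1 = -3
C2: 2C, 1H, 1F → 0 − 1 + 1 = 0
C3: 2C, 2H → 0 − 2 = -2
C4: 2C, 1Cl, 1Br → 0 + 1 + 1 = +2
C5: 2C, 2H → 0 − 2 = -2
C6: 1C, 2H, 1F → 0 − 2 + 1 = -1
The most oxidised carbon is C4 at +2.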